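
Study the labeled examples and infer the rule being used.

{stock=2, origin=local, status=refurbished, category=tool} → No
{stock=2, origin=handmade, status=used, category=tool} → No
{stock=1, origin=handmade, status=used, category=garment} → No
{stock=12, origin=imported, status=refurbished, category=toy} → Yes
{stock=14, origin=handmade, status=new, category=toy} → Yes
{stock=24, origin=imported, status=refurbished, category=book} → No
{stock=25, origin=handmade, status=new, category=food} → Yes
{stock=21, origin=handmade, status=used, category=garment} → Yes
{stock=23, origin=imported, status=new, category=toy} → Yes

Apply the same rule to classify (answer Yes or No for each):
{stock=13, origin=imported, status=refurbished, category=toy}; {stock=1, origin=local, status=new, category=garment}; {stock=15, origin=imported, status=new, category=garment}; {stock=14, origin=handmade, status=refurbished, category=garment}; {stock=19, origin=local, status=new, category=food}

Yes, No, Yes, Yes, Yes

The common property of the 'Yes' items is: stock ≥ 12 AND stock ≠ 24. No 'No' item has it.
{stock=13, origin=imported, status=refurbished, category=toy}: Yes (stock = 13). {stock=1, origin=local, status=new, category=garment}: No (stock = 1). {stock=15, origin=imported, status=new, category=garment}: Yes (stock = 15). {stock=14, origin=handmade, status=refurbished, category=garment}: Yes (stock = 14). {stock=19, origin=local, status=new, category=food}: Yes (stock = 19).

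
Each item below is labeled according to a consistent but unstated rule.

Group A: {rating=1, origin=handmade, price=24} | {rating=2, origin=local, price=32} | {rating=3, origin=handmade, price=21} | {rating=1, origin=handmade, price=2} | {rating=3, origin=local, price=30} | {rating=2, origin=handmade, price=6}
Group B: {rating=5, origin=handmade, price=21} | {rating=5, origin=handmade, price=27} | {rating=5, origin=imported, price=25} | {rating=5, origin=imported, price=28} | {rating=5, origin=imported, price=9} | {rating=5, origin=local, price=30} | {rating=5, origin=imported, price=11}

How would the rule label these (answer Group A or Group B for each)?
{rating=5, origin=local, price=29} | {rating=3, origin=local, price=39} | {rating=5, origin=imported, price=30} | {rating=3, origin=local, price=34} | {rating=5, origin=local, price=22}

The rule appears to be: rating ≤ 3.
{rating=5, origin=local, price=29}: rating = 5 — doesn't qualify, so Group B. {rating=3, origin=local, price=39}: rating = 3 — qualifies, so Group A. {rating=5, origin=imported, price=30}: rating = 5 — doesn't qualify, so Group B. {rating=3, origin=local, price=34}: rating = 3 — qualifies, so Group A. {rating=5, origin=local, price=22}: rating = 5 — doesn't qualify, so Group B.

Group B, Group A, Group B, Group A, Group B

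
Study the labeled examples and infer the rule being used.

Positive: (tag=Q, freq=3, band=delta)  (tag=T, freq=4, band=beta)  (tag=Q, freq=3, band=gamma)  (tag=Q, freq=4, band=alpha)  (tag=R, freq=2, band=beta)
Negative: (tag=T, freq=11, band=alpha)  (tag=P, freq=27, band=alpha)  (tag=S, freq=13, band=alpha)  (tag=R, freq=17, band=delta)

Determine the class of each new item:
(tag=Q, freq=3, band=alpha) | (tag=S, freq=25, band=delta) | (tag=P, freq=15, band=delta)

Positive, Negative, Negative

Every 'Positive' example satisfies: freq ≤ 4. None of the 'Negative' examples do.
(tag=Q, freq=3, band=alpha): freq = 3 — passes, so Positive. (tag=S, freq=25, band=delta): freq = 25 — does not satisfy this, so Negative. (tag=P, freq=15, band=delta): freq = 15 — does not satisfy this, so Negative.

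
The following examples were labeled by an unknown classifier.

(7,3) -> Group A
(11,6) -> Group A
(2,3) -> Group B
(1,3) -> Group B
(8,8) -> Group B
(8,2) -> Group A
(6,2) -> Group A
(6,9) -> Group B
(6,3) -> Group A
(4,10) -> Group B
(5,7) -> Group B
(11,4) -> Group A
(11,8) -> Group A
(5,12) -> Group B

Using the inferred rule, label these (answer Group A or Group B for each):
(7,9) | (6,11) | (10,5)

The simplest hypothesis consistent with all the labels is: first > second.
(7,9) — 7 < 9, hence Group B. (6,11) — 6 < 11, hence Group B. (10,5) — 10 > 5, hence Group A.

Group B, Group B, Group A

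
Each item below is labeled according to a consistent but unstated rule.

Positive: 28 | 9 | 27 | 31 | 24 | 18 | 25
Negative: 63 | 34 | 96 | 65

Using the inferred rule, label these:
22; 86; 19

Positive, Negative, Positive

All 'Positive' examples share one property — at most 31 — and every 'Negative' example lacks it.
22: Positive (22 ≤ 31). 86: Negative (86 > 31). 19: Positive (19 ≤ 31).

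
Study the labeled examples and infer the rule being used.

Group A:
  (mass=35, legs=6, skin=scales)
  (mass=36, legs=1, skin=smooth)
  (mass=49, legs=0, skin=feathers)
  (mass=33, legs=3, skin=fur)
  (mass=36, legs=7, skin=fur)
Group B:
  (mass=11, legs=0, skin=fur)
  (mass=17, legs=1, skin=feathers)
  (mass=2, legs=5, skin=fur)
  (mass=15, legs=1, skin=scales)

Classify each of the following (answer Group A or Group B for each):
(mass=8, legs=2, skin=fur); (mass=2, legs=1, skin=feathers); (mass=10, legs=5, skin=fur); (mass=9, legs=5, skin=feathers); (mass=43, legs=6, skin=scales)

Group B, Group B, Group B, Group B, Group A

The classifier is using: mass ≥ 33.
(mass=8, legs=2, skin=fur): Group B (mass = 8). (mass=2, legs=1, skin=feathers): Group B (mass = 2). (mass=10, legs=5, skin=fur): Group B (mass = 10). (mass=9, legs=5, skin=feathers): Group B (mass = 9). (mass=43, legs=6, skin=scales): Group A (mass = 43).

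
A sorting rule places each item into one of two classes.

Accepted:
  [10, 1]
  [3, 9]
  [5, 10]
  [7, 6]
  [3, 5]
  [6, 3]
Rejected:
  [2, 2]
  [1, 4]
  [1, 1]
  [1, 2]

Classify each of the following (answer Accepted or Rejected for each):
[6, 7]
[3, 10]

Accepted, Accepted

The pattern is that an item is 'Accepted' exactly when: sum ≥ 8.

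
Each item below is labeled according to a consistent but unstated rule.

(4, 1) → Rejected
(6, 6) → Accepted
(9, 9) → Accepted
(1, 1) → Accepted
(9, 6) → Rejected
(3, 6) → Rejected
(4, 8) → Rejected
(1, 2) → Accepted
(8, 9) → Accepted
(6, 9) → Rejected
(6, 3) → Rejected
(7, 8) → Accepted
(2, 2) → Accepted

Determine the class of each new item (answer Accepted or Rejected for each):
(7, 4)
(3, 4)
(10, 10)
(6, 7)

The common property of the 'Accepted' items is: |first − second| ≤ 1. No 'Rejected' item has it.
Rejected: (7, 4), since |7−4| = 3.
Accepted: (3, 4), since |3−4| = 1.
Accepted: (10, 10), since |10−10| = 0.
Accepted: (6, 7), since |6−7| = 1.

Rejected, Accepted, Accepted, Accepted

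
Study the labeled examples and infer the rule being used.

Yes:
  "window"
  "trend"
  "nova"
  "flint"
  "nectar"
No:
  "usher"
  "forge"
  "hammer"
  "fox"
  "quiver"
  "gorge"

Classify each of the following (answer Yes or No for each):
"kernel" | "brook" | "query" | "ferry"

Yes, No, No, No

One predicate separates the groups cleanly: contains 'n'.
"kernel": has 'n' — meets the rule, so Yes. "brook": no 'n' — fails this test, so No. "query": no 'n' — fails this test, so No. "ferry": no 'n' — fails this test, so No.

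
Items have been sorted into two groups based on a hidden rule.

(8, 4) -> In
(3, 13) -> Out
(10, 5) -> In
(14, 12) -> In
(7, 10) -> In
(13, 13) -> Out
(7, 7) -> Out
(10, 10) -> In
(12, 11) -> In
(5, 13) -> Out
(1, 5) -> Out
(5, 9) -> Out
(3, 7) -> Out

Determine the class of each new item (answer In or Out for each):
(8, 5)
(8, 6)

In, In

Looking at the examples, the only property every 'In' case has and every 'Out' case lacks is: product is even.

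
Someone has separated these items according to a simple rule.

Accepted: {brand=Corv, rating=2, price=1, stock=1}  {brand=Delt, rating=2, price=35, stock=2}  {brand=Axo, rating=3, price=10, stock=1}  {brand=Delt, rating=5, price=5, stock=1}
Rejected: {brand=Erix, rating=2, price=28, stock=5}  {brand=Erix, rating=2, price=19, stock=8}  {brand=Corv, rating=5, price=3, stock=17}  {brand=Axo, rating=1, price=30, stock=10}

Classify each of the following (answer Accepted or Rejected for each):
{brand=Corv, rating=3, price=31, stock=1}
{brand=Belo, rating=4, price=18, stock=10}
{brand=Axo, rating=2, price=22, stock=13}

Every 'Accepted' example satisfies: stock ≤ 2. None of the 'Rejected' examples do.

Accepted, Rejected, Rejected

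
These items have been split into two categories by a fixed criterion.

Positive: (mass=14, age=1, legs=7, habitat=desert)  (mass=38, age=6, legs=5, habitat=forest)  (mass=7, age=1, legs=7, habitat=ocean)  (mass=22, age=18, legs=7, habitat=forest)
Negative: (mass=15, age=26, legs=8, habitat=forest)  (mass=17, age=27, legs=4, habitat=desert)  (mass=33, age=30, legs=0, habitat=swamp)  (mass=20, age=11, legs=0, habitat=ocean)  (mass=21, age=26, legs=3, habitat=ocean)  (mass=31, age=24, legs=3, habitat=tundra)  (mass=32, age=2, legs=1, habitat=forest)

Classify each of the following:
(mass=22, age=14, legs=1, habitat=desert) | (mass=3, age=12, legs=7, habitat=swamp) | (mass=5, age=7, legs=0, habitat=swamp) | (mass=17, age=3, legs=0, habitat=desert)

All 'Positive' examples share one property — legs ≥ 3 AND age ≤ 18 — and every 'Negative' example lacks it.
(mass=22, age=14, legs=1, habitat=desert): legs = 1, age = 14 — does not satisfy this, so Negative. (mass=3, age=12, legs=7, habitat=swamp): legs = 7, age = 12 — passes, so Positive. (mass=5, age=7, legs=0, habitat=swamp): legs = 0, age = 7 — does not satisfy this, so Negative. (mass=17, age=3, legs=0, habitat=desert): legs = 0, age = 3 — does not satisfy this, so Negative.

Negative, Positive, Negative, Negative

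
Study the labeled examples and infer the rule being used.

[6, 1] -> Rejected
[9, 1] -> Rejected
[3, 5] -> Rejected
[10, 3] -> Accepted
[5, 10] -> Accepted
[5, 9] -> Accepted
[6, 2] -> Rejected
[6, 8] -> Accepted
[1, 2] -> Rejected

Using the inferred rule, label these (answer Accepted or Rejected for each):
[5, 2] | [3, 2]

'Accepted' ⟺ sum ≥ 13.
[5, 2]: Rejected (5+2 = 7).
[3, 2]: Rejected (3+2 = 5).

Rejected, Rejected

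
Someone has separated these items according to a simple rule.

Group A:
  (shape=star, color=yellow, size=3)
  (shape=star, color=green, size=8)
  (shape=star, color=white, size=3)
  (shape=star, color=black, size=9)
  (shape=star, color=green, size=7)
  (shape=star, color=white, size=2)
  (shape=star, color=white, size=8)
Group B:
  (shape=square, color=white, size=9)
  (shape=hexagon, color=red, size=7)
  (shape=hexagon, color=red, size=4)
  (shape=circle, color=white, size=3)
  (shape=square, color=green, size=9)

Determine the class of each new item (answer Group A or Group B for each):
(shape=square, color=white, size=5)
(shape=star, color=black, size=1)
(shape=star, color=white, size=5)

Group B, Group A, Group A

One predicate separates the groups cleanly: shape is star.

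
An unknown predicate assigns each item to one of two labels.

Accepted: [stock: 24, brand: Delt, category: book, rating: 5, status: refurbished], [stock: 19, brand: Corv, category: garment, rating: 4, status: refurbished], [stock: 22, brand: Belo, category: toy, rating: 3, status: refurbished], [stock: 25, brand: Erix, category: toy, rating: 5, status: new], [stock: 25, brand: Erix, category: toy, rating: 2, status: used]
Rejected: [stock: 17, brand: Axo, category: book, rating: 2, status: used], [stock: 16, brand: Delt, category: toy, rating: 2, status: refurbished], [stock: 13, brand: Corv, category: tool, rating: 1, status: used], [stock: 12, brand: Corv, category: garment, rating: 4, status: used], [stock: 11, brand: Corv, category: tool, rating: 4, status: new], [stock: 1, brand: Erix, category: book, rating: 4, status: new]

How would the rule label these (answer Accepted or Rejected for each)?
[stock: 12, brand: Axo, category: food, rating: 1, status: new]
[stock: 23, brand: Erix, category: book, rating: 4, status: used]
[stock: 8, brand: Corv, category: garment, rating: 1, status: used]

The rule appears to be: stock ≥ 19.
[stock: 12, brand: Axo, category: food, rating: 1, status: new] → stock = 12 → Rejected. [stock: 23, brand: Erix, category: book, rating: 4, status: used] → stock = 23 → Accepted. [stock: 8, brand: Corv, category: garment, rating: 1, status: used] → stock = 8 → Rejected.

Rejected, Accepted, Rejected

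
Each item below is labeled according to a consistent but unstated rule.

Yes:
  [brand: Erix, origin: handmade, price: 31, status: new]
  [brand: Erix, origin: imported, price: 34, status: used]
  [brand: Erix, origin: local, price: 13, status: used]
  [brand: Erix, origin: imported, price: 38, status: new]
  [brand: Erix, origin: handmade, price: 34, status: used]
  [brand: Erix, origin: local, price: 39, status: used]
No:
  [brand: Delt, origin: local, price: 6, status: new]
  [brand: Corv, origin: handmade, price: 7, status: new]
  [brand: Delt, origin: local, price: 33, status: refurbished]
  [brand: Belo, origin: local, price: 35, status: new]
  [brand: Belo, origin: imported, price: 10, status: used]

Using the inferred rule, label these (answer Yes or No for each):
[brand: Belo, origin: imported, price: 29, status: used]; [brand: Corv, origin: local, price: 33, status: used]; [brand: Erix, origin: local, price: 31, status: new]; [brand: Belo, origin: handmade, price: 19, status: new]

No, No, Yes, No

The common property of the 'Yes' items is: brand is Erix. No 'No' item has it.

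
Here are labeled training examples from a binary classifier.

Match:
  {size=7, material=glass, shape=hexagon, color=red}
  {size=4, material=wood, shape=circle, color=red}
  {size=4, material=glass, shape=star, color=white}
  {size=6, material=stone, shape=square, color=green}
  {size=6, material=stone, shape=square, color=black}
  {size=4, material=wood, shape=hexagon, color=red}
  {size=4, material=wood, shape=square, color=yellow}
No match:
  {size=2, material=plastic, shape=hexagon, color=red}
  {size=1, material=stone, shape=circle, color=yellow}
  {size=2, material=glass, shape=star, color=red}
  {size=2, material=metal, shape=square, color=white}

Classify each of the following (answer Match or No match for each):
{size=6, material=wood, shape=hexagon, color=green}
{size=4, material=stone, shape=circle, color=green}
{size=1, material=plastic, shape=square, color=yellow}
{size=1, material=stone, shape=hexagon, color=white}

Match, Match, No match, No match

Every 'Match' example satisfies: size ≥ 4. None of the 'No match' examples do.
{size=6, material=wood, shape=hexagon, color=green}: Match (size = 6). {size=4, material=stone, shape=circle, color=green}: Match (size = 4). {size=1, material=plastic, shape=square, color=yellow}: No match (size = 1). {size=1, material=stone, shape=hexagon, color=white}: No match (size = 1).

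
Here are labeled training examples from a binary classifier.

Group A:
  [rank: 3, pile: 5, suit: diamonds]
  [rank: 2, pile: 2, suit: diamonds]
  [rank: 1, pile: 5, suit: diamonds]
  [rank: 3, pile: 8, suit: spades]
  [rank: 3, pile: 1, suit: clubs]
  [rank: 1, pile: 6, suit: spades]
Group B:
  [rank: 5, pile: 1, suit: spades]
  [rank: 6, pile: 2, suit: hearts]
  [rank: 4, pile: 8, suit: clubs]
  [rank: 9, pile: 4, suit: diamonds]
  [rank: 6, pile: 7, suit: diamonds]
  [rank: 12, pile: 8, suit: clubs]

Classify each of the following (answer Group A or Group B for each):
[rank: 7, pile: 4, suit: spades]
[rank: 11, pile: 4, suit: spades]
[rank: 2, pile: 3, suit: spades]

Group B, Group B, Group A

The distinguishing property — rank ≤ 3 — holds for all the 'Group A' cases and none of the 'Group B' cases.
[rank: 7, pile: 4, suit: spades] — rank = 7, hence Group B.
[rank: 11, pile: 4, suit: spades] — rank = 11, hence Group B.
[rank: 2, pile: 3, suit: spades] — rank = 2, hence Group A.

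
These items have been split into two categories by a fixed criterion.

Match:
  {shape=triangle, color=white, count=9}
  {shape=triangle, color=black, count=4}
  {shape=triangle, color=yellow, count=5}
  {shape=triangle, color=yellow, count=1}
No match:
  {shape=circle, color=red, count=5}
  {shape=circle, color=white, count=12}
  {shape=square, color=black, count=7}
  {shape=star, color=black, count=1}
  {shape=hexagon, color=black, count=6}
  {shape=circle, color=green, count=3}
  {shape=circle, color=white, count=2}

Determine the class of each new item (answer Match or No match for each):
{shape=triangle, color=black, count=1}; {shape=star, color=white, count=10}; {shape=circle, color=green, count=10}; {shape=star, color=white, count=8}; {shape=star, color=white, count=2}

The pattern is that an item is 'Match' exactly when: shape is triangle.

Match, No match, No match, No match, No match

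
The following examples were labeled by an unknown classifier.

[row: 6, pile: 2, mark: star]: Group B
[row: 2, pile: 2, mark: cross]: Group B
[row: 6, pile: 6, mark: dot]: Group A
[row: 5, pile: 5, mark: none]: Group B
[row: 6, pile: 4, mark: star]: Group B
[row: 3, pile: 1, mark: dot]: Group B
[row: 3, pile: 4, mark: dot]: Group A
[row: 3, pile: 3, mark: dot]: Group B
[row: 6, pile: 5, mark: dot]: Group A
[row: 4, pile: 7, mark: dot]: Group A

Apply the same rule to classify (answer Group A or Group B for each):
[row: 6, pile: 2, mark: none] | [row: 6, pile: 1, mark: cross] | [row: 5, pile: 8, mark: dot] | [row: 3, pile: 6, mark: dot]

Rule: mark is dot AND pile ≥ 4. This holds for each 'Group A' example and fails for each 'Group B' one.
[row: 6, pile: 2, mark: none] → mark is none, pile = 2 → Group B. [row: 6, pile: 1, mark: cross] → mark is cross, pile = 1 → Group B. [row: 5, pile: 8, mark: dot] → mark is dot, pile = 8 → Group A. [row: 3, pile: 6, mark: dot] → mark is dot, pile = 6 → Group A.

Group B, Group B, Group A, Group A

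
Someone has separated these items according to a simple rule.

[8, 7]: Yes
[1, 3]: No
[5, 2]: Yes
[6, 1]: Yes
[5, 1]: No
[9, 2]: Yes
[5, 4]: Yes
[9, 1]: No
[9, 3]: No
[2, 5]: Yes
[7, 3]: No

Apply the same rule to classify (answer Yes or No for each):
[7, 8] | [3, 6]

Yes, Yes

Every 'Yes' example satisfies: sum is odd. None of the 'No' examples do.
Yes: [7, 8], since 7+8 = 15. Yes: [3, 6], since 3+6 = 9.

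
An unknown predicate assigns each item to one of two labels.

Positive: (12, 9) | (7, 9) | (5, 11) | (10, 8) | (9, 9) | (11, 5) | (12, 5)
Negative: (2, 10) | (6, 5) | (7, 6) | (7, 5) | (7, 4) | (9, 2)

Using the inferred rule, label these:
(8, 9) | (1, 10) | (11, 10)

Rule: sum ≥ 16. This holds for each 'Positive' example and fails for each 'Negative' one.

Positive, Negative, Positive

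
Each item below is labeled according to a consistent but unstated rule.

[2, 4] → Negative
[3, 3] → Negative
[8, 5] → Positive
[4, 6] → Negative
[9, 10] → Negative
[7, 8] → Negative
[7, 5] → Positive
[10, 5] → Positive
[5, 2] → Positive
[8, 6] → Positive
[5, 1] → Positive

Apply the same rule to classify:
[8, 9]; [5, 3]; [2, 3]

Negative, Positive, Negative

One predicate separates the groups cleanly: first > second.
[8, 9]: 8 < 9 — fails this test, so Negative. [5, 3]: 5 > 3 — meets the rule, so Positive. [2, 3]: 2 < 3 — fails this test, so Negative.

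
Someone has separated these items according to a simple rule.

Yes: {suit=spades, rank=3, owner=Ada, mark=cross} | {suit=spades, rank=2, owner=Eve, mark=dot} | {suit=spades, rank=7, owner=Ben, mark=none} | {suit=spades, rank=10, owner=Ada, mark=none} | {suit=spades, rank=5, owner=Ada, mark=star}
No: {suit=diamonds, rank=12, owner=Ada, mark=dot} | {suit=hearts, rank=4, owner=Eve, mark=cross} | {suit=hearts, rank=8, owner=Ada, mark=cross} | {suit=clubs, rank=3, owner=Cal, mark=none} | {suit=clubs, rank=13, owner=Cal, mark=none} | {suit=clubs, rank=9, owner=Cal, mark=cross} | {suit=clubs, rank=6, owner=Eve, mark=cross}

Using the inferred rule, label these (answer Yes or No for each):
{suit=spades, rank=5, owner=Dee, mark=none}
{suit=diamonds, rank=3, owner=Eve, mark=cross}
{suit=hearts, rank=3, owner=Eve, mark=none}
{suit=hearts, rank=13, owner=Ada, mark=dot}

Yes, No, No, No

The rule appears to be: suit is spades.
{suit=spades, rank=5, owner=Dee, mark=none} — suit is spades, hence Yes.
{suit=diamonds, rank=3, owner=Eve, mark=cross} — suit is diamonds, hence No.
{suit=hearts, rank=3, owner=Eve, mark=none} — suit is hearts, hence No.
{suit=hearts, rank=13, owner=Ada, mark=dot} — suit is hearts, hence No.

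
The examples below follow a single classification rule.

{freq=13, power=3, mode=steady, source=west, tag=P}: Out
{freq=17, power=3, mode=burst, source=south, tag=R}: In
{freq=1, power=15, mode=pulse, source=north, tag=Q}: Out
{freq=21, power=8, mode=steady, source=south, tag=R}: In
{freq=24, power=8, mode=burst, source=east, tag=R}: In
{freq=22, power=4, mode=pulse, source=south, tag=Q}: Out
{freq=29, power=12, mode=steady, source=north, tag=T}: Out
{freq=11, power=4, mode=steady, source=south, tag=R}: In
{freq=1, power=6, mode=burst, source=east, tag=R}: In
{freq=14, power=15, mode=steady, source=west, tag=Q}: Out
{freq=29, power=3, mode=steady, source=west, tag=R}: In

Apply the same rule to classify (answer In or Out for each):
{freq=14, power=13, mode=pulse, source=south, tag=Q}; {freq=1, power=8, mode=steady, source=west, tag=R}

The common property of the 'In' items is: tag is R. No 'Out' item has it.

Out, In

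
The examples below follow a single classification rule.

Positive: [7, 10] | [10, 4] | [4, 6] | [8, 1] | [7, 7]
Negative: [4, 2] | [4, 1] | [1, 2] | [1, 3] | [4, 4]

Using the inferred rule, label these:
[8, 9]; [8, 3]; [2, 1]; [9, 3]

Positive, Positive, Negative, Positive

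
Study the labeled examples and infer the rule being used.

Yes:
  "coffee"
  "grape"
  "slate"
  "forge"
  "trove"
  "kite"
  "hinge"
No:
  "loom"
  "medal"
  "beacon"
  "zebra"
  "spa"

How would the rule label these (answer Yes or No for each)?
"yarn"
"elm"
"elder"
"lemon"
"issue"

No, No, No, No, Yes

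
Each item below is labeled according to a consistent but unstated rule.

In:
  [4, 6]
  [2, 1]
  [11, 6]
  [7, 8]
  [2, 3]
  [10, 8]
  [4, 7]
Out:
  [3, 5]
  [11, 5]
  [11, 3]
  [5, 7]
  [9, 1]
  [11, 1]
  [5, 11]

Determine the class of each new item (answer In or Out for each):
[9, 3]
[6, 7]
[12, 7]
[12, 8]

Out, In, In, In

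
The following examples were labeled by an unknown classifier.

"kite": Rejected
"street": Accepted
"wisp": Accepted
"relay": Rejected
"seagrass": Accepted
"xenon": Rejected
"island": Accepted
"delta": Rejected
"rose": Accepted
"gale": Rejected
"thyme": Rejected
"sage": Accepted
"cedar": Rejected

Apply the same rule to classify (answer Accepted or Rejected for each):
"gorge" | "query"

Rejected, Rejected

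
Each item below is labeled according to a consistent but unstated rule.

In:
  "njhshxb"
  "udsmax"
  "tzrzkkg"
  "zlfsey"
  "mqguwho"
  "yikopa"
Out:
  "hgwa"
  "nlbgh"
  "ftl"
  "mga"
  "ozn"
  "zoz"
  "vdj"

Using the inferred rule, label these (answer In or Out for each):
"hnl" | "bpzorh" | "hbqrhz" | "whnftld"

Out, In, In, In

'In' ⟺ length ≥ 6.
"hnl" — length 3, hence Out.
"bpzorh" — length 6, hence In.
"hbqrhz" — length 6, hence In.
"whnftld" — length 7, hence In.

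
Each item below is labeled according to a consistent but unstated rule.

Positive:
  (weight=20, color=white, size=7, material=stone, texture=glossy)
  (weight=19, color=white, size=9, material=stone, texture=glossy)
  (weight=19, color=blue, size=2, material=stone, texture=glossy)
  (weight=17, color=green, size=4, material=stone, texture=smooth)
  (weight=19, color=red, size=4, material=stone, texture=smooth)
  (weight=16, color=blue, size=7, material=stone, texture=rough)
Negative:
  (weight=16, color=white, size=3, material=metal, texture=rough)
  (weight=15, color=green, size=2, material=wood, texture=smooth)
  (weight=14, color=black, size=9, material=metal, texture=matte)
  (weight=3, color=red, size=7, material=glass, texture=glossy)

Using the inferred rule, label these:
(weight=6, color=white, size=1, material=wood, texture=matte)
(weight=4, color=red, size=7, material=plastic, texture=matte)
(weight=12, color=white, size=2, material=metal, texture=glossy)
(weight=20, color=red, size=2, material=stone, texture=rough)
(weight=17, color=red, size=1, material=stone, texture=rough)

Negative, Negative, Negative, Positive, Positive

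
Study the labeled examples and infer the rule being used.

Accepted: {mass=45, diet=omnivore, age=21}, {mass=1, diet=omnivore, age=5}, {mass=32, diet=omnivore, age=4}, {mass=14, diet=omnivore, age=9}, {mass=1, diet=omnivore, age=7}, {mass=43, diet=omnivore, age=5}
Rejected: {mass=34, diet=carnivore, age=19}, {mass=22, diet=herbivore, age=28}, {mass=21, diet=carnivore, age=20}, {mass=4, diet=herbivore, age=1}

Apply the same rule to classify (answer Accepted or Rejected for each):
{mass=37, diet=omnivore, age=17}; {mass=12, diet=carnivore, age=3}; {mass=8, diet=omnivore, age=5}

Accepted, Rejected, Accepted

The common property of the 'Accepted' items is: diet is omnivore. No 'Rejected' item has it.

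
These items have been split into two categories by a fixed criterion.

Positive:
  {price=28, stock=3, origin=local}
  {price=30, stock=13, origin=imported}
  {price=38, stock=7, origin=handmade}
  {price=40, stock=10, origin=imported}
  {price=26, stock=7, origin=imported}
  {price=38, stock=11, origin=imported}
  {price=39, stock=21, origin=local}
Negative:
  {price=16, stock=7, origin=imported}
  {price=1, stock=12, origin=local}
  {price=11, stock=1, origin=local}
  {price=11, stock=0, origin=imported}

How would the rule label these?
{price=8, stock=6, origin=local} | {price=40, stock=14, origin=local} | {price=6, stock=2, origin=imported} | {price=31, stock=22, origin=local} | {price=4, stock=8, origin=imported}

All 'Positive' examples share one property — price ≥ 26 — and every 'Negative' example lacks it.
{price=8, stock=6, origin=local}: Negative (price = 8).
{price=40, stock=14, origin=local}: Positive (price = 40).
{price=6, stock=2, origin=imported}: Negative (price = 6).
{price=31, stock=22, origin=local}: Positive (price = 31).
{price=4, stock=8, origin=imported}: Negative (price = 4).

Negative, Positive, Negative, Positive, Negative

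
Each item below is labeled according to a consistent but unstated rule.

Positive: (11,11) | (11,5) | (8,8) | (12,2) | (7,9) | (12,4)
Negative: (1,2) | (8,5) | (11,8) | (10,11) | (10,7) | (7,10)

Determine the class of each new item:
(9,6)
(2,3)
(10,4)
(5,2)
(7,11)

Negative, Negative, Positive, Negative, Positive

Checking candidate rules against both groups, what survives is: sum is even.
(9,6): Negative (9+6 = 15). (2,3): Negative (2+3 = 5). (10,4): Positive (10+4 = 14). (5,2): Negative (5+2 = 7). (7,11): Positive (7+11 = 18).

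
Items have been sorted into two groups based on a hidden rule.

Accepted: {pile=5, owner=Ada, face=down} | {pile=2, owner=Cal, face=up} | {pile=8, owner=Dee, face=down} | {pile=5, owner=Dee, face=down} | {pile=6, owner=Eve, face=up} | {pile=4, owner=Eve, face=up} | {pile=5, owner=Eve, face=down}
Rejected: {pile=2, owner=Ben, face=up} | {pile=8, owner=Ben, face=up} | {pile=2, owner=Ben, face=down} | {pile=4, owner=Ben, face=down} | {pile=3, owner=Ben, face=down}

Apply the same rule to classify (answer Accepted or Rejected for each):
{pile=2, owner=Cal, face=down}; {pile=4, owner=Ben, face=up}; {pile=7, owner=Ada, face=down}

The distinguishing property — owner is not Ben — holds for all the 'Accepted' cases and none of the 'Rejected' cases.
{pile=2, owner=Cal, face=down}: owner is Cal, qualifies → Accepted.
{pile=4, owner=Ben, face=up}: owner is Ben, does not pass → Rejected.
{pile=7, owner=Ada, face=down}: owner is Ada, qualifies → Accepted.

Accepted, Rejected, Accepted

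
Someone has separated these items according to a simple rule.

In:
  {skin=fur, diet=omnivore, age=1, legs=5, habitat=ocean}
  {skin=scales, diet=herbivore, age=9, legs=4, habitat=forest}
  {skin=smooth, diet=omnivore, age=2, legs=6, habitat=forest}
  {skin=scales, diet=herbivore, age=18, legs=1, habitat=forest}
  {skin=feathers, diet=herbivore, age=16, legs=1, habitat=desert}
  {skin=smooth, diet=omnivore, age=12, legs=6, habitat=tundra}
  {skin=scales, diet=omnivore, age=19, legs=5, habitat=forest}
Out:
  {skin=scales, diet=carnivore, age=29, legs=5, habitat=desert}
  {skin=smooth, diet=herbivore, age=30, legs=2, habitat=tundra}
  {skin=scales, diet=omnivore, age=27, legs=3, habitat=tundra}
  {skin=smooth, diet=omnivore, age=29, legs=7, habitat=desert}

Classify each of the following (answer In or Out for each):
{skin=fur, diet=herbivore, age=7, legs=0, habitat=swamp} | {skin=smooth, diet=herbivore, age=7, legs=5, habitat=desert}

The classifier is using: age ≤ 19.
{skin=fur, diet=herbivore, age=7, legs=0, habitat=swamp}: In (age = 7).
{skin=smooth, diet=herbivore, age=7, legs=5, habitat=desert}: In (age = 7).

In, In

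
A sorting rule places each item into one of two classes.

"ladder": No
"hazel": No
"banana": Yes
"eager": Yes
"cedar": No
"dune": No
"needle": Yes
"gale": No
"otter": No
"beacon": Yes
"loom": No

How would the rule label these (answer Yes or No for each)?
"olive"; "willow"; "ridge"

Yes, No, No

The common property of the 'Yes' items is: has ≥ 3 vowels. No 'No' item has it.
Yes: "olive", since 3 vowels.
No: "willow", since 2 vowels.
No: "ridge", since 2 vowels.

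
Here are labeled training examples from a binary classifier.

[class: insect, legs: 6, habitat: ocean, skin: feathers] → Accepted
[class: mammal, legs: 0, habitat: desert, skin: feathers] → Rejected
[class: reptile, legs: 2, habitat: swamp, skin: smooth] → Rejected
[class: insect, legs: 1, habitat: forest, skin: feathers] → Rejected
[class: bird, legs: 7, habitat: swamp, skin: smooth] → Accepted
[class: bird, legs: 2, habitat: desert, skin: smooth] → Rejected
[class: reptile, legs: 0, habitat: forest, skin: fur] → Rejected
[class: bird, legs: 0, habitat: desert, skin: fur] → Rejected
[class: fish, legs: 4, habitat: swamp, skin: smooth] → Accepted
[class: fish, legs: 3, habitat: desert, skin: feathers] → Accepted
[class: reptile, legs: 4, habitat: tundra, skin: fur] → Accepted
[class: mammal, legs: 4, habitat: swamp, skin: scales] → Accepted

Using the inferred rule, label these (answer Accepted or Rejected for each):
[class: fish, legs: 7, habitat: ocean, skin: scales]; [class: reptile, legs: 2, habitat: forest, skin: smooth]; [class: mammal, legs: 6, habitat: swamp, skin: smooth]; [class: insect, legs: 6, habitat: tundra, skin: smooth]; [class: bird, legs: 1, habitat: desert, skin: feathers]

Accepted, Rejected, Accepted, Accepted, Rejected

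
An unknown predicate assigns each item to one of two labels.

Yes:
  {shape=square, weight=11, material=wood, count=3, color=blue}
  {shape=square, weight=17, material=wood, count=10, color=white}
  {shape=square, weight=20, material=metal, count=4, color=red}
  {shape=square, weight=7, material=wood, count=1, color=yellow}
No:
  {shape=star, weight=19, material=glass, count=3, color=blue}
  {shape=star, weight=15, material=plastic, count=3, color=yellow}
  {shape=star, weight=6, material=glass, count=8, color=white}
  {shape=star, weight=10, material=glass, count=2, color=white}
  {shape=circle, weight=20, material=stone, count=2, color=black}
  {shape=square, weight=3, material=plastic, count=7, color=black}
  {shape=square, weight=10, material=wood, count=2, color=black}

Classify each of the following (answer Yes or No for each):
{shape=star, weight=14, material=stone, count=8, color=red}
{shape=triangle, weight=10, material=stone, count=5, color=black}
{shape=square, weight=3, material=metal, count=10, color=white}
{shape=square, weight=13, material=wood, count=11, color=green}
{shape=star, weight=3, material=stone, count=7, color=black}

No, No, Yes, Yes, No

A rule that fits every label: color is not black AND shape is square — true of each 'Yes' example, false of each 'No' one.
{shape=star, weight=14, material=stone, count=8, color=red} → color is red, shape is star → No.
{shape=triangle, weight=10, material=stone, count=5, color=black} → color is black, shape is triangle → No.
{shape=square, weight=3, material=metal, count=10, color=white} → color is white, shape is square → Yes.
{shape=square, weight=13, material=wood, count=11, color=green} → color is green, shape is square → Yes.
{shape=star, weight=3, material=stone, count=7, color=black} → color is black, shape is star → No.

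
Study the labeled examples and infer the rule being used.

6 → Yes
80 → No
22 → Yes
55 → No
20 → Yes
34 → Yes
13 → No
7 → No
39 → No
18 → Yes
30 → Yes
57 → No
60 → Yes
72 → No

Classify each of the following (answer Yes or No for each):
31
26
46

No, Yes, Yes

'Yes' ⟺ even AND at most 60.
No: 31, since 31 is odd, 31 ≤ 60.
Yes: 26, since 26 is even, 26 ≤ 60.
Yes: 46, since 46 is even, 46 ≤ 60.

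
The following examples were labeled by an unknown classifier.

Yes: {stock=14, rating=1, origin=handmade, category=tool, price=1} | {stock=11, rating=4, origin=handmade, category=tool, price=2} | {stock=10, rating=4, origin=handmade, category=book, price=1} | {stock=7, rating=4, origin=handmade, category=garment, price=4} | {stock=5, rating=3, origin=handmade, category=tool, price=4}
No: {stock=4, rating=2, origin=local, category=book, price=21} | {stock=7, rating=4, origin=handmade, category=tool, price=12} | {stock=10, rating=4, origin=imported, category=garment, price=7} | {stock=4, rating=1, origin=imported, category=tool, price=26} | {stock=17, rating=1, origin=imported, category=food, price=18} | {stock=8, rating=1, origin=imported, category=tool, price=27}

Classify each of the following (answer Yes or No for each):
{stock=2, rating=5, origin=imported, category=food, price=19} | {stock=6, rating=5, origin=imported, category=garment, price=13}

No, No

Rule: price ≤ 4. This holds for each 'Yes' example and fails for each 'No' one.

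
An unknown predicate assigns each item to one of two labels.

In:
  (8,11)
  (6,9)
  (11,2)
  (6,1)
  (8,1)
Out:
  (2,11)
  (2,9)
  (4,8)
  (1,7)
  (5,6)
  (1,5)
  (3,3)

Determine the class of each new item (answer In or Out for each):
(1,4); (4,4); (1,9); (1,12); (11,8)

Out, Out, Out, Out, In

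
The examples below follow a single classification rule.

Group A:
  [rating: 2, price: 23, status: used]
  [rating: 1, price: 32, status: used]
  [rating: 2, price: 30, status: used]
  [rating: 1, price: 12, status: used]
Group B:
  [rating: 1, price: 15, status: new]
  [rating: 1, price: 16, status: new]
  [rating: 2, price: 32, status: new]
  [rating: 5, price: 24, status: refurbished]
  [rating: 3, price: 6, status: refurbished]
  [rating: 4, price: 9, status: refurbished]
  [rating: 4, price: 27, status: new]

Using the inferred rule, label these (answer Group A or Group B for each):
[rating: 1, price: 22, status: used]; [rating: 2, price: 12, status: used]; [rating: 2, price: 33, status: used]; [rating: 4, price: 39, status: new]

Comparing the two groups points to one rule — status is used.

Group A, Group A, Group A, Group B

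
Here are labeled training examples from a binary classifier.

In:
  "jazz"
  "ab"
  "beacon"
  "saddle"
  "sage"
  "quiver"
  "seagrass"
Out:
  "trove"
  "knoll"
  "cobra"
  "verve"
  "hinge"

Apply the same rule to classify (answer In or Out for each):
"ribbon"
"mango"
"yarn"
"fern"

In, Out, In, In

Checking candidate rules against both groups, what survives is: even length.
"ribbon": length 6, qualifies → In. "mango": length 5, does not satisfy this → Out. "yarn": length 4, qualifies → In. "fern": length 4, qualifies → In.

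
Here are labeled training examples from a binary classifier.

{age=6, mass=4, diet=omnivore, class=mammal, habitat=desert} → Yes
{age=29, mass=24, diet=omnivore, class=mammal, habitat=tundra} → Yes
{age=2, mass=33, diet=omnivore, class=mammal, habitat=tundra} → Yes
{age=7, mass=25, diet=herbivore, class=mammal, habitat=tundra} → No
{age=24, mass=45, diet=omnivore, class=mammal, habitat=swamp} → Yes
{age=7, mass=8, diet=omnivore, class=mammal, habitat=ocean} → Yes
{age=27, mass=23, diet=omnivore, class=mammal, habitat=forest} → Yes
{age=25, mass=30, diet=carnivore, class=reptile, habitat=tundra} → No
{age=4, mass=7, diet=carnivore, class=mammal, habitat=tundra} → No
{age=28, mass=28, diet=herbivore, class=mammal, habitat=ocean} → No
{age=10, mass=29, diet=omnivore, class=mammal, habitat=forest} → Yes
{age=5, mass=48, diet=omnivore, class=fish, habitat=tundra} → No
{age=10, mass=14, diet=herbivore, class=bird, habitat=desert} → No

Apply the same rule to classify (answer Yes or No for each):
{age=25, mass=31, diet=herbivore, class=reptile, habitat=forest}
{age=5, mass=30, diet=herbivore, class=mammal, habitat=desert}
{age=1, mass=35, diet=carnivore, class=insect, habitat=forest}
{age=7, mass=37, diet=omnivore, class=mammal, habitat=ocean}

The classifier is using: class is mammal AND diet is omnivore.

No, No, No, Yes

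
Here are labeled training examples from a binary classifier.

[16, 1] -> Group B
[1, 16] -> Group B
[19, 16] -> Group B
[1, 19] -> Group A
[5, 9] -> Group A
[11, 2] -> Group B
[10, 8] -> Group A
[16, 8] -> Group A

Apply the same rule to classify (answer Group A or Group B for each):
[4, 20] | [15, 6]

The classifier is using: sum is even.
[4, 20]: Group A (4+20 = 24). [15, 6]: Group B (15+6 = 21).

Group A, Group B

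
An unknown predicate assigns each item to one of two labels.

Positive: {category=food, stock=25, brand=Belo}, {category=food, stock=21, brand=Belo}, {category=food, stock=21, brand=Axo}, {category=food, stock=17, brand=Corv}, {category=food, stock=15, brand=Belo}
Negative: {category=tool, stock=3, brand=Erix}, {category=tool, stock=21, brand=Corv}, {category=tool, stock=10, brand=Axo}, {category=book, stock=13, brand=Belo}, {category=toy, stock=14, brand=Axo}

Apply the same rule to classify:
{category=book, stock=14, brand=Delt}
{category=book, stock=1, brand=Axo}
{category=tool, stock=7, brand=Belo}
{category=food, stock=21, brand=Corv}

Negative, Negative, Negative, Positive

'Positive' ⟺ category is food.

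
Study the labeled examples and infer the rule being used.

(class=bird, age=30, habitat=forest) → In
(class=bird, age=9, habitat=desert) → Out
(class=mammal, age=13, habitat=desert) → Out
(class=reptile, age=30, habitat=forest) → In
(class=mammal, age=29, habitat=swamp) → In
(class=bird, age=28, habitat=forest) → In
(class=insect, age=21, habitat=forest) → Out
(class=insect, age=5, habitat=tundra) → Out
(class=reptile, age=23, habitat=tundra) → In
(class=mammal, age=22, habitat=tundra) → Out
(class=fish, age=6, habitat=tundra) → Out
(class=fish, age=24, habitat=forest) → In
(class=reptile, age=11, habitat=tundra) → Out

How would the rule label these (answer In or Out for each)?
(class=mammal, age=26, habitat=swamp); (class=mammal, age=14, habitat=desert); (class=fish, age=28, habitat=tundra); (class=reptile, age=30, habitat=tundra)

In, Out, In, In

The distinguishing property — age ≥ 23 — holds for all the 'In' cases and none of the 'Out' cases.
(class=mammal, age=26, habitat=swamp) — age = 26, hence In.
(class=mammal, age=14, habitat=desert) — age = 14, hence Out.
(class=fish, age=28, habitat=tundra) — age = 28, hence In.
(class=reptile, age=30, habitat=tundra) — age = 30, hence In.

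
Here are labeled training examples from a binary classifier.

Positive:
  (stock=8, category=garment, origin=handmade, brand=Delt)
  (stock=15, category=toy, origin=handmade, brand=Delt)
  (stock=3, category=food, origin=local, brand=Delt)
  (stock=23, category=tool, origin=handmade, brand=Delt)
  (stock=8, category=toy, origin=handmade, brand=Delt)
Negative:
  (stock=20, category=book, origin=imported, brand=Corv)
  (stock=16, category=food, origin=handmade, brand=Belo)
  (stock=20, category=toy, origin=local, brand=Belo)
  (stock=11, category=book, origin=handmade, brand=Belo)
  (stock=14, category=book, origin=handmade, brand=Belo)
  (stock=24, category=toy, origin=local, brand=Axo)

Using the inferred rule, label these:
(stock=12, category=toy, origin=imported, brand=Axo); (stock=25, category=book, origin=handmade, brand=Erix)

Negative, Negative

Checking candidate rules against both groups, what survives is: brand is Delt.
(stock=12, category=toy, origin=imported, brand=Axo) → brand is Axo → Negative. (stock=25, category=book, origin=handmade, brand=Erix) → brand is Erix → Negative.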